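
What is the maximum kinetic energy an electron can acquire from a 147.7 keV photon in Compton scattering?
54.1055 keV

Maximum energy transfer occurs at θ = 180° (backscattering).

Initial photon: E₀ = 147.7 keV → λ₀ = 8.3943 pm

Maximum Compton shift (at 180°):
Δλ_max = 2λ_C = 2 × 2.4263 = 4.8526 pm

Final wavelength:
λ' = 8.3943 + 4.8526 = 13.2469 pm

Minimum photon energy (maximum energy to electron):
E'_min = hc/λ' = 93.5945 keV

Maximum electron kinetic energy:
K_max = E₀ - E'_min = 147.7000 - 93.5945 = 54.1055 keV

(Intermediate values are shown rounded; full precision is carried through to the final answer.)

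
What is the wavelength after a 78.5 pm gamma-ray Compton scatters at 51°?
79.3994 pm

Using the Compton scattering formula:
λ' = λ + Δλ = λ + λ_C(1 - cos θ)

Given:
- Initial wavelength λ = 78.5 pm
- Scattering angle θ = 51°
- Compton wavelength λ_C ≈ 2.4263 pm

Calculate the shift:
Δλ = 2.4263 × (1 - cos(51°))
Δλ = 2.4263 × 0.3707
Δλ = 0.8994 pm

Final wavelength:
λ' = 78.5 + 0.8994 = 79.3994 pm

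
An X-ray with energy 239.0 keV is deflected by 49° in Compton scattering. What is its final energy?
205.8809 keV

First convert energy to wavelength:
λ = hc/E, with hc ≈ 1239.842 keV·pm (i.e. 1239.842 eV·nm)

For E = 239.0 keV = 239000 eV:
λ = 1239.842 keV·pm / 239.0 keV
λ = 5.1876 pm

Calculate the Compton shift:
Δλ = λ_C(1 - cos(49°)) = 2.4263 × 0.3439
Δλ = 0.8345 pm

Final wavelength:
λ' = 5.1876 + 0.8345 = 6.0221 pm

Final energy:
E' = hc/λ' = 1239.842 / 6.0221 = 205.8809 keV

(Intermediate values are shown rounded; full precision is carried through to the final answer.)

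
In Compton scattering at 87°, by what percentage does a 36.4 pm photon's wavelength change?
6.3168%

Calculate the Compton shift:
Δλ = λ_C(1 - cos(87°))
Δλ = 2.4263 × (1 - cos(87°))
Δλ = 2.4263 × 0.9477
Δλ = 2.2993 pm

Percentage change:
(Δλ/λ₀) × 100 = (2.2993/36.4) × 100
= 6.3168%

(Intermediate values are shown rounded; full precision is carried through to the final answer.)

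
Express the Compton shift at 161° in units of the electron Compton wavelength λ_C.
1.9455 λ_C

The Compton shift formula is:
Δλ = λ_C(1 - cos θ)

Dividing both sides by λ_C:
Δλ/λ_C = 1 - cos θ

For θ = 161°:
Δλ/λ_C = 1 - cos(161°)
Δλ/λ_C = 1 - -0.9455
Δλ/λ_C = 1.9455

This means the shift is 1.9455 × λ_C = 4.7204 pm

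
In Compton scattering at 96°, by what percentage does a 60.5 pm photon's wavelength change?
4.4296%

Calculate the Compton shift:
Δλ = λ_C(1 - cos(96°))
Δλ = 2.4263 × (1 - cos(96°))
Δλ = 2.4263 × 1.1045
Δλ = 2.6799 pm

Percentage change:
(Δλ/λ₀) × 100 = (2.6799/60.5) × 100
= 4.4296%

(Intermediate values are shown rounded; full precision is carried through to the final answer.)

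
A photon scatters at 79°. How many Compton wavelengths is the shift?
0.8092 λ_C

The Compton shift formula is:
Δλ = λ_C(1 - cos θ)

Dividing both sides by λ_C:
Δλ/λ_C = 1 - cos θ

For θ = 79°:
Δλ/λ_C = 1 - cos(79°)
Δλ/λ_C = 1 - 0.1908
Δλ/λ_C = 0.8092

This means the shift is 0.8092 × λ_C = 1.9633 pm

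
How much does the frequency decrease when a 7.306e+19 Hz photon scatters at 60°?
1.667e+19 Hz (decrease)

Convert frequency to wavelength (c = 299792458 m/s):
λ₀ = c/f₀ = 299792458/7.306e+19 = 4.1033734e-12 m = 4.1034 pm

Calculate Compton shift:
Δλ = λ_C(1 - cos(60°)) = 1.2132 pm

Final wavelength:
λ' = λ₀ + Δλ = 4.1034 + 1.2132 = 5.3165 pm

Final frequency:
f' = c/λ' = 299792458/5.3165285e-12 = 5.6388762e+19 Hz

Frequency shift (decrease):
Δf = f₀ - f' = 7.306e+19 - 5.6388762e+19 = 1.667e+19 Hz

(Intermediate values are shown rounded; full precision is carried through to the final answer.)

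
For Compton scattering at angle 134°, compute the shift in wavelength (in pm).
4.1118 pm

Using the Compton scattering formula:
Δλ = λ_C(1 - cos θ)

where λ_C = h/(m_e·c) ≈ 2.4263 pm is the Compton wavelength of an electron.

For θ = 134°:
cos(134°) = -0.6947
1 - cos(134°) = 1.6947

Δλ = 2.4263 × 1.6947
Δλ = 4.1118 pm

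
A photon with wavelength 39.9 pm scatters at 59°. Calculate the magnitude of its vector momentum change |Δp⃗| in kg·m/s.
1.6126e-23 kg·m/s

Photon momentum magnitude is p = h/λ.

Initial momentum:
p₀ = h/λ = 6.6261e-34/3.9900e-11 = 1.6607e-23 kg·m/s

After scattering:
λ' = λ + Δλ = 39.9 + 1.1767 = 41.0767 pm
p' = h/λ' = 6.6261e-34/4.1077e-11 = 1.6131e-23 kg·m/s

Momentum is a vector; the scattered photon's direction makes angle θ = 59° with the incident direction. The magnitude of the vector change Δp⃗ = p⃗₀ − p⃗' is found from the law of cosines:
|Δp⃗|² = p₀² + p'² − 2p₀p'cos θ
|Δp⃗|² = (1.6607e-23)² + (1.6131e-23)² − 2·1.6607e-23·1.6131e-23·cos(59°)
|Δp⃗| = 1.6126e-23 kg·m/s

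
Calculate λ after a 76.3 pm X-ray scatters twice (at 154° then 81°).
82.9538 pm

Apply Compton shift twice:

First scattering at θ₁ = 154°:
Δλ₁ = λ_C(1 - cos(154°))
Δλ₁ = 2.4263 × 1.8988
Δλ₁ = 4.6071 pm

After first scattering:
λ₁ = 76.3 + 4.6071 = 80.9071 pm

Second scattering at θ₂ = 81°:
Δλ₂ = λ_C(1 - cos(81°))
Δλ₂ = 2.4263 × 0.8436
Δλ₂ = 2.0468 pm

Final wavelength:
λ₂ = 80.9071 + 2.0468 = 82.9538 pm

Total shift: Δλ_total = 4.6071 + 2.0468 = 6.6538 pm

(Intermediate values are shown rounded; full precision is carried through to the final answer.)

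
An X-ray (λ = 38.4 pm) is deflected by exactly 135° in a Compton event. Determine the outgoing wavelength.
42.5420 pm

Using the Compton formula: λ' = λ + λ_C(1 − cos θ)

For θ = 135°, cos θ = -√2/2 (exact) ≈ -0.7071, so:
1 − cos 135° = 1 − (-√2/2) ≈ 1.7071

Δλ = λ_C × 1.7071 = 2.4263 × 1.7071 = 4.1420 pm

λ' = 38.4 + 4.1420 = 42.5420 pm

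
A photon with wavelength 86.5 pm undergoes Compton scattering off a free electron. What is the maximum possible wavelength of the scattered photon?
91.3526 pm (at θ = 180°)

The Compton shift is Δλ = λ_C(1 − cos θ).

Since cos θ ranges from −1 to 1, the factor (1 − cos θ) ranges from 0 to 2; the maximum shift occurs at θ = 180° (backscattering):
Δλ_max = 2λ_C = 2 × 2.4263 pm = 4.8526 pm

Maximum scattered wavelength:
λ'_max = λ₀ + Δλ_max = 86.5 + 4.8526 = 91.3526 pm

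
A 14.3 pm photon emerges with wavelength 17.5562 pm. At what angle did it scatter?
110.00°

First find the wavelength shift:
Δλ = λ' - λ = 17.5562 - 14.3 = 3.2562 pm

Using Δλ = λ_C(1 - cos θ), with λ_C = h/(m_e·c) ≈ 2.42631024 pm:
cos θ = 1 - Δλ/λ_C
cos θ = 1 - 3.2562/2.42631024
cos θ = -0.342038

θ = arccos(-0.342038)
θ = 110.00°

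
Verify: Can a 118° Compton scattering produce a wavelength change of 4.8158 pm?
No, inconsistent

Calculate the expected shift for θ = 118°:

Δλ_expected = λ_C(1 - cos(118°))
Δλ_expected = 2.4263 × (1 - cos(118°))
Δλ_expected = 2.4263 × 1.4695
Δλ_expected = 3.5654 pm

Given shift: 4.8158 pm
Expected shift: 3.5654 pm
Difference: 1.2504 pm

The values do not match. The given shift corresponds to θ ≈ 170.0°, not 118°.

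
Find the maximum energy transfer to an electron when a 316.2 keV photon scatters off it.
174.8864 keV

Maximum energy transfer occurs at θ = 180° (backscattering).

Initial photon: E₀ = 316.2 keV → λ₀ = 3.9211 pm

Maximum Compton shift (at 180°):
Δλ_max = 2λ_C = 2 × 2.4263 = 4.8526 pm

Final wavelength:
λ' = 3.9211 + 4.8526 = 8.7737 pm

Minimum photon energy (maximum energy to electron):
E'_min = hc/λ' = 141.3136 keV

Maximum electron kinetic energy:
K_max = E₀ - E'_min = 316.2000 - 141.3136 = 174.8864 keV

(Intermediate values are shown rounded; full precision is carried through to the final answer.)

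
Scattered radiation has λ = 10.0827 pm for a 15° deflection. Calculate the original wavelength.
10.0000 pm

From λ' = λ + Δλ, we have λ = λ' - Δλ

First calculate the Compton shift:
Δλ = λ_C(1 - cos θ)
Δλ = 2.4263 × (1 - cos(15°))
Δλ = 2.4263 × 0.0341
Δλ = 0.0827 pm

Initial wavelength:
λ = λ' - Δλ
λ = 10.0827 - 0.0827
λ = 10.0000 pm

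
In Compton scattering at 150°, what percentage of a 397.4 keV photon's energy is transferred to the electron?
0.5920 (or 59.20%)

Calculate initial and final photon energies:

Initial: E₀ = 397.4 keV → λ₀ = 3.1199 pm
Compton shift: Δλ = 4.5276 pm
Final wavelength: λ' = 7.6474 pm
Final energy: E' = 162.1251 keV

Fractional energy loss:
(E₀ - E')/E₀ = (397.4000 - 162.1251)/397.4000
= 235.2749/397.4000
= 0.5920
= 59.20%

(Intermediate values are shown rounded; full precision is carried through to the final answer.)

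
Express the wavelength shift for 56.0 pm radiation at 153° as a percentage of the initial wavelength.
8.1932%

Calculate the Compton shift:
Δλ = λ_C(1 - cos(153°))
Δλ = 2.4263 × (1 - cos(153°))
Δλ = 2.4263 × 1.8910
Δλ = 4.5882 pm

Percentage change:
(Δλ/λ₀) × 100 = (4.5882/56.0) × 100
= 8.1932%

(Intermediate values are shown rounded; full precision is carried through to the final answer.)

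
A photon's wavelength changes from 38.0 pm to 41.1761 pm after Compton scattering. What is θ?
108.00°

First find the wavelength shift:
Δλ = λ' - λ = 41.1761 - 38.0 = 3.1761 pm

Using Δλ = λ_C(1 - cos θ), with λ_C = h/(m_e·c) ≈ 2.42631024 pm:
cos θ = 1 - Δλ/λ_C
cos θ = 1 - 3.1761/2.42631024
cos θ = -0.309025

θ = arccos(-0.309025)
θ = 108.00°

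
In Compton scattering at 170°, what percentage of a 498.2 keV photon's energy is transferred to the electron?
0.6593 (or 65.93%)

Calculate initial and final photon energies:

Initial: E₀ = 498.2 keV → λ₀ = 2.4886 pm
Compton shift: Δλ = 4.8158 pm
Final wavelength: λ' = 7.3044 pm
Final energy: E' = 169.7390 keV

Fractional energy loss:
(E₀ - E')/E₀ = (498.2000 - 169.7390)/498.2000
= 328.4610/498.2000
= 0.6593
= 65.93%

(Intermediate values are shown rounded; full precision is carried through to the final answer.)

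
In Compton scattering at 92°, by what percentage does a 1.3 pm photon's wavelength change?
193.1529%

Calculate the Compton shift:
Δλ = λ_C(1 - cos(92°))
Δλ = 2.4263 × (1 - cos(92°))
Δλ = 2.4263 × 1.0349
Δλ = 2.5110 pm

Percentage change:
(Δλ/λ₀) × 100 = (2.5110/1.3) × 100
= 193.1529%

(Intermediate values are shown rounded; full precision is carried through to the final answer.)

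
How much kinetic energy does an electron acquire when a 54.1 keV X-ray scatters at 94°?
5.5038 keV

By energy conservation: K_e = E_initial - E_final

First find the scattered photon energy:
Initial wavelength: λ = hc/E = 22.9176 pm
Compton shift: Δλ = λ_C(1 - cos(94°)) = 2.5956 pm
Final wavelength: λ' = 22.9176 + 2.5956 = 25.5132 pm
Final photon energy: E' = hc/λ' = 48.5962 keV

Electron kinetic energy:
K_e = E - E' = 54.1000 - 48.5962 = 5.5038 keV

(Intermediate values are shown rounded; full precision is carried through to the final answer.)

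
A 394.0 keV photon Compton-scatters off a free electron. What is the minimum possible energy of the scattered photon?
154.9913 keV (at θ = 180°)

The scattered photon has minimum energy when its wavelength is maximum, i.e., when the Compton shift Δλ = λ_C(1 − cos θ) is maximum. This occurs at θ = 180° (backscattering), giving Δλ_max = 2λ_C = 4.8526 pm.

Initial wavelength: λ₀ = hc/E₀ = 3.1468 pm
Maximum final wavelength: λ'_max = λ₀ + 2λ_C = 3.1468 + 4.8526 = 7.9994 pm
Minimum final energy: E'_min = hc/λ'_max = 154.9913 keV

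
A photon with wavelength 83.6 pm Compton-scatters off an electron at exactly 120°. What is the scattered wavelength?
87.2395 pm

Using the Compton formula: λ' = λ + λ_C(1 − cos θ)

For θ = 120°, cos θ = -1/2 (exact) = -0.5000, so:
1 − cos 120° = 1 − (-1/2) = 1.5000

Δλ = λ_C × 1.5000 = 2.4263 × 1.5000 = 3.6395 pm

λ' = 83.6 + 3.6395 = 87.2395 pm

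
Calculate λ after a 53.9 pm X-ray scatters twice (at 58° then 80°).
57.0455 pm

Apply Compton shift twice:

First scattering at θ₁ = 58°:
Δλ₁ = λ_C(1 - cos(58°))
Δλ₁ = 2.4263 × 0.4701
Δλ₁ = 1.1406 pm

After first scattering:
λ₁ = 53.9 + 1.1406 = 55.0406 pm

Second scattering at θ₂ = 80°:
Δλ₂ = λ_C(1 - cos(80°))
Δλ₂ = 2.4263 × 0.8264
Δλ₂ = 2.0050 pm

Final wavelength:
λ₂ = 55.0406 + 2.0050 = 57.0455 pm

Total shift: Δλ_total = 1.1406 + 2.0050 = 3.1455 pm

(Intermediate values are shown rounded; full precision is carried through to the final answer.)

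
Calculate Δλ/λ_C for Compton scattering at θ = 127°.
1.6018 λ_C

The Compton shift formula is:
Δλ = λ_C(1 - cos θ)

Dividing both sides by λ_C:
Δλ/λ_C = 1 - cos θ

For θ = 127°:
Δλ/λ_C = 1 - cos(127°)
Δλ/λ_C = 1 - -0.6018
Δλ/λ_C = 1.6018

This means the shift is 1.6018 × λ_C = 3.8865 pm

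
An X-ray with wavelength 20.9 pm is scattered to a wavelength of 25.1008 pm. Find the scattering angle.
137.00°

First find the wavelength shift:
Δλ = λ' - λ = 25.1008 - 20.9 = 4.2008 pm

Using Δλ = λ_C(1 - cos θ), with λ_C = h/(m_e·c) ≈ 2.42631024 pm:
cos θ = 1 - Δλ/λ_C
cos θ = 1 - 4.2008/2.42631024
cos θ = -0.731353

θ = arccos(-0.731353)
θ = 137.00°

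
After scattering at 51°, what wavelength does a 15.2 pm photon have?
16.0994 pm

Using the Compton scattering formula:
λ' = λ + Δλ = λ + λ_C(1 - cos θ)

Given:
- Initial wavelength λ = 15.2 pm
- Scattering angle θ = 51°
- Compton wavelength λ_C ≈ 2.4263 pm

Calculate the shift:
Δλ = 2.4263 × (1 - cos(51°))
Δλ = 2.4263 × 0.3707
Δλ = 0.8994 pm

Final wavelength:
λ' = 15.2 + 0.8994 = 16.0994 pm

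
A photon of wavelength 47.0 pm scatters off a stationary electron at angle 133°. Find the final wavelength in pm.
51.0810 pm

Using the Compton scattering formula:
λ' = λ + Δλ = λ + λ_C(1 - cos θ)

Given:
- Initial wavelength λ = 47.0 pm
- Scattering angle θ = 133°
- Compton wavelength λ_C ≈ 2.4263 pm

Calculate the shift:
Δλ = 2.4263 × (1 - cos(133°))
Δλ = 2.4263 × 1.6820
Δλ = 4.0810 pm

Final wavelength:
λ' = 47.0 + 4.0810 = 51.0810 pm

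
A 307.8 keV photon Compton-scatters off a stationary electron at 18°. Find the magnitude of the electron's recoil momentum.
5.0942e-23 kg·m/s

The electron is initially at rest, so by conservation of momentum:
p⃗_e = p⃗₀ − p⃗'  (incident photon momentum minus scattered photon momentum)

Photon momentum magnitudes (p = h/λ = E/c):
λ₀ = hc/E₀ = 4.0281 pm → p₀ = h/λ₀ = 1.6450e-22 kg·m/s
Δλ = λ_C(1 − cos 18°) = 0.1188 pm
λ' = 4.1468 pm → p' = h/λ' = 1.5979e-22 kg·m/s

The scattered photon makes angle θ = 18° with the incident direction, so by the law of cosines:
|p⃗_e|² = p₀² + p'² − 2p₀p'cos θ
|p⃗_e|² = (1.6450e-22)² + (1.5979e-22)² − 2·1.6450e-22·1.5979e-22·cos(18°)
|p⃗_e| = 5.0942e-23 kg·m/s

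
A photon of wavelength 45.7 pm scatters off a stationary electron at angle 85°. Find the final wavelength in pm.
47.9148 pm

Using the Compton scattering formula:
λ' = λ + Δλ = λ + λ_C(1 - cos θ)

Given:
- Initial wavelength λ = 45.7 pm
- Scattering angle θ = 85°
- Compton wavelength λ_C ≈ 2.4263 pm

Calculate the shift:
Δλ = 2.4263 × (1 - cos(85°))
Δλ = 2.4263 × 0.9128
Δλ = 2.2148 pm

Final wavelength:
λ' = 45.7 + 2.2148 = 47.9148 pm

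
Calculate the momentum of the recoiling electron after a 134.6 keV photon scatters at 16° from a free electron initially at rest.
1.9934e-23 kg·m/s

The electron is initially at rest, so by conservation of momentum:
p⃗_e = p⃗₀ − p⃗'  (incident photon momentum minus scattered photon momentum)

Photon momentum magnitudes (p = h/λ = E/c):
λ₀ = hc/E₀ = 9.2113 pm → p₀ = h/λ₀ = 7.1934e-23 kg·m/s
Δλ = λ_C(1 − cos 16°) = 0.0940 pm
λ' = 9.3053 pm → p' = h/λ' = 7.1207e-23 kg·m/s

The scattered photon makes angle θ = 16° with the incident direction, so by the law of cosines:
|p⃗_e|² = p₀² + p'² − 2p₀p'cos θ
|p⃗_e|² = (7.1934e-23)² + (7.1207e-23)² − 2·7.1934e-23·7.1207e-23·cos(16°)
|p⃗_e| = 1.9934e-23 kg·m/s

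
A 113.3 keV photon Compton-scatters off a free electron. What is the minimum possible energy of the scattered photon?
78.4928 keV (at θ = 180°)

The scattered photon has minimum energy when its wavelength is maximum, i.e., when the Compton shift Δλ = λ_C(1 − cos θ) is maximum. This occurs at θ = 180° (backscattering), giving Δλ_max = 2λ_C = 4.8526 pm.

Initial wavelength: λ₀ = hc/E₀ = 10.9430 pm
Maximum final wavelength: λ'_max = λ₀ + 2λ_C = 10.9430 + 4.8526 = 15.7956 pm
Minimum final energy: E'_min = hc/λ'_max = 78.4928 keV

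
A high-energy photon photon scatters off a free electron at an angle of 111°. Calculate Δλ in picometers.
3.2958 pm

Using the Compton scattering formula:
Δλ = λ_C(1 - cos θ)

where λ_C = h/(m_e·c) ≈ 2.4263 pm is the Compton wavelength of an electron.

For θ = 111°:
cos(111°) = -0.3584
1 - cos(111°) = 1.3584

Δλ = 2.4263 × 1.3584
Δλ = 3.2958 pm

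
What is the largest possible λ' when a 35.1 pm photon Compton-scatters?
39.9526 pm (at θ = 180°)

The Compton shift is Δλ = λ_C(1 − cos θ).

Since cos θ ranges from −1 to 1, the factor (1 − cos θ) ranges from 0 to 2; the maximum shift occurs at θ = 180° (backscattering):
Δλ_max = 2λ_C = 2 × 2.4263 pm = 4.8526 pm

Maximum scattered wavelength:
λ'_max = λ₀ + Δλ_max = 35.1 + 4.8526 = 39.9526 pm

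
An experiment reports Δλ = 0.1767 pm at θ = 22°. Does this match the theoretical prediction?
Yes, consistent

Calculate the expected shift for θ = 22°:

Δλ_expected = λ_C(1 - cos(22°))
Δλ_expected = 2.4263 × (1 - cos(22°))
Δλ_expected = 2.4263 × 0.0728
Δλ_expected = 0.1767 pm

Given shift: 0.1767 pm
Expected shift: 0.1767 pm
Difference: 0.0000 pm

The values match. This is consistent with Compton scattering at the stated angle.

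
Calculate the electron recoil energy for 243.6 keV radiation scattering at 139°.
110.9559 keV

By energy conservation: K_e = E_initial - E_final

First find the scattered photon energy:
Initial wavelength: λ = hc/E = 5.0897 pm
Compton shift: Δλ = λ_C(1 - cos(139°)) = 4.2575 pm
Final wavelength: λ' = 5.0897 + 4.2575 = 9.3471 pm
Final photon energy: E' = hc/λ' = 132.6441 keV

Electron kinetic energy:
K_e = E - E' = 243.6000 - 132.6441 = 110.9559 keV

(Intermediate values are shown rounded; full precision is carried through to the final answer.)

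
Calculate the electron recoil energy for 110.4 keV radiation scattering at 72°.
14.3403 keV

By energy conservation: K_e = E_initial - E_final

First find the scattered photon energy:
Initial wavelength: λ = hc/E = 11.2305 pm
Compton shift: Δλ = λ_C(1 - cos(72°)) = 1.6765 pm
Final wavelength: λ' = 11.2305 + 1.6765 = 12.9070 pm
Final photon energy: E' = hc/λ' = 96.0597 keV

Electron kinetic energy:
K_e = E - E' = 110.4000 - 96.0597 = 14.3403 keV

(Intermediate values are shown rounded; full precision is carried through to the final answer.)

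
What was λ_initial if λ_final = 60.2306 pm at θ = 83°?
58.1000 pm

From λ' = λ + Δλ, we have λ = λ' - Δλ

First calculate the Compton shift:
Δλ = λ_C(1 - cos θ)
Δλ = 2.4263 × (1 - cos(83°))
Δλ = 2.4263 × 0.8781
Δλ = 2.1306 pm

Initial wavelength:
λ = λ' - Δλ
λ = 60.2306 - 2.1306
λ = 58.1000 pm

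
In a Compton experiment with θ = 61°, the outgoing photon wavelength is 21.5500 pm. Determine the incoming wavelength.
20.3000 pm

From λ' = λ + Δλ, we have λ = λ' - Δλ

First calculate the Compton shift:
Δλ = λ_C(1 - cos θ)
Δλ = 2.4263 × (1 - cos(61°))
Δλ = 2.4263 × 0.5152
Δλ = 1.2500 pm

Initial wavelength:
λ = λ' - Δλ
λ = 21.5500 - 1.2500
λ = 20.3000 pm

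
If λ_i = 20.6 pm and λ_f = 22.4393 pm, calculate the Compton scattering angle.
76.00°

First find the wavelength shift:
Δλ = λ' - λ = 22.4393 - 20.6 = 1.8393 pm

Using Δλ = λ_C(1 - cos θ), with λ_C = h/(m_e·c) ≈ 2.42631024 pm:
cos θ = 1 - Δλ/λ_C
cos θ = 1 - 1.8393/2.42631024
cos θ = 0.241935

θ = arccos(0.241935)
θ = 76.00°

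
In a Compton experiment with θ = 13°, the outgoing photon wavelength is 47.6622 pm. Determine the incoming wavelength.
47.6000 pm

From λ' = λ + Δλ, we have λ = λ' - Δλ

First calculate the Compton shift:
Δλ = λ_C(1 - cos θ)
Δλ = 2.4263 × (1 - cos(13°))
Δλ = 2.4263 × 0.0256
Δλ = 0.0622 pm

Initial wavelength:
λ = λ' - Δλ
λ = 47.6622 - 0.0622
λ = 47.6000 pm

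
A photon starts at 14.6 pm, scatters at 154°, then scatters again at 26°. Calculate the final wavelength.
19.4526 pm

Apply Compton shift twice:

First scattering at θ₁ = 154°:
Δλ₁ = λ_C(1 - cos(154°))
Δλ₁ = 2.4263 × 1.8988
Δλ₁ = 4.6071 pm

After first scattering:
λ₁ = 14.6 + 4.6071 = 19.2071 pm

Second scattering at θ₂ = 26°:
Δλ₂ = λ_C(1 - cos(26°))
Δλ₂ = 2.4263 × 0.1012
Δλ₂ = 0.2456 pm

Final wavelength:
λ₂ = 19.2071 + 0.2456 = 19.4526 pm

Total shift: Δλ_total = 4.6071 + 0.2456 = 4.8526 pm

(Intermediate values are shown rounded; full precision is carried through to the final answer.)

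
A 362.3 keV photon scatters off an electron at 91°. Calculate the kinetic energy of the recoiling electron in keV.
151.8290 keV

By energy conservation: K_e = E_initial - E_final

First find the scattered photon energy:
Initial wavelength: λ = hc/E = 3.4221 pm
Compton shift: Δλ = λ_C(1 - cos(91°)) = 2.4687 pm
Final wavelength: λ' = 3.4221 + 2.4687 = 5.8908 pm
Final photon energy: E' = hc/λ' = 210.4710 keV

Electron kinetic energy:
K_e = E - E' = 362.3000 - 210.4710 = 151.8290 keV

(Intermediate values are shown rounded; full precision is carried through to the final answer.)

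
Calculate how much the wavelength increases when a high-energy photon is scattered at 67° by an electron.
1.4783 pm

Using the Compton scattering formula:
Δλ = λ_C(1 - cos θ)

where λ_C = h/(m_e·c) ≈ 2.4263 pm is the Compton wavelength of an electron.

For θ = 67°:
cos(67°) = 0.3907
1 - cos(67°) = 0.6093

Δλ = 2.4263 × 0.6093
Δλ = 1.4783 pm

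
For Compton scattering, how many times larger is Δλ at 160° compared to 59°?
160° produces the larger shift by a factor of 4.000

Calculate both shifts using Δλ = λ_C(1 - cos θ):

For θ₁ = 59°:
Δλ₁ = 2.4263 × (1 - cos(59°))
Δλ₁ = 2.4263 × 0.4850
Δλ₁ = 1.1767 pm

For θ₂ = 160°:
Δλ₂ = 2.4263 × (1 - cos(160°))
Δλ₂ = 2.4263 × 1.9397
Δλ₂ = 4.7063 pm

The 160° angle produces the larger shift.
Ratio: 4.7063/1.1767 = 4.000

(Intermediate values are shown rounded; full precision is carried through to the final answer.)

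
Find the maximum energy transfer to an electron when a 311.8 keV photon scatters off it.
171.3720 keV

Maximum energy transfer occurs at θ = 180° (backscattering).

Initial photon: E₀ = 311.8 keV → λ₀ = 3.9764 pm

Maximum Compton shift (at 180°):
Δλ_max = 2λ_C = 2 × 2.4263 = 4.8526 pm

Final wavelength:
λ' = 3.9764 + 4.8526 = 8.8290 pm

Minimum photon energy (maximum energy to electron):
E'_min = hc/λ' = 140.4280 keV

Maximum electron kinetic energy:
K_max = E₀ - E'_min = 311.8000 - 140.4280 = 171.3720 keV

(Intermediate values are shown rounded; full precision is carried through to the final answer.)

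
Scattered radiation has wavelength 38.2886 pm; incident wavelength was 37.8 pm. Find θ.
37.00°

First find the wavelength shift:
Δλ = λ' - λ = 38.2886 - 37.8 = 0.4886 pm

Using Δλ = λ_C(1 - cos θ), with λ_C = h/(m_e·c) ≈ 2.42631024 pm:
cos θ = 1 - Δλ/λ_C
cos θ = 1 - 0.4886/2.42631024
cos θ = 0.798624

θ = arccos(0.798624)
θ = 37.00°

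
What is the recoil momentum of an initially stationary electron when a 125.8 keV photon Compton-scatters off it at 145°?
1.0859e-22 kg·m/s

The electron is initially at rest, so by conservation of momentum:
p⃗_e = p⃗₀ − p⃗'  (incident photon momentum minus scattered photon momentum)

Photon momentum magnitudes (p = h/λ = E/c):
λ₀ = hc/E₀ = 9.8557 pm → p₀ = h/λ₀ = 6.7231e-23 kg·m/s
Δλ = λ_C(1 − cos 145°) = 4.4138 pm
λ' = 14.2695 pm → p' = h/λ' = 4.6435e-23 kg·m/s

The scattered photon makes angle θ = 145° with the incident direction, so by the law of cosines:
|p⃗_e|² = p₀² + p'² − 2p₀p'cos θ
|p⃗_e|² = (6.7231e-23)² + (4.6435e-23)² − 2·6.7231e-23·4.6435e-23·cos(145°)
|p⃗_e| = 1.0859e-22 kg·m/s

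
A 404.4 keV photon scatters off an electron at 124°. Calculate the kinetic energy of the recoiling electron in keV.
223.3738 keV

By energy conservation: K_e = E_initial - E_final

First find the scattered photon energy:
Initial wavelength: λ = hc/E = 3.0659 pm
Compton shift: Δλ = λ_C(1 - cos(124°)) = 3.7831 pm
Final wavelength: λ' = 3.0659 + 3.7831 = 6.8490 pm
Final photon energy: E' = hc/λ' = 181.0262 keV

Electron kinetic energy:
K_e = E - E' = 404.4000 - 181.0262 = 223.3738 keV

(Intermediate values are shown rounded; full precision is carried through to the final answer.)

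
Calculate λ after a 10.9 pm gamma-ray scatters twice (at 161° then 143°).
19.9845 pm

Apply Compton shift twice:

First scattering at θ₁ = 161°:
Δλ₁ = λ_C(1 - cos(161°))
Δλ₁ = 2.4263 × 1.9455
Δλ₁ = 4.7204 pm

After first scattering:
λ₁ = 10.9 + 4.7204 = 15.6204 pm

Second scattering at θ₂ = 143°:
Δλ₂ = λ_C(1 - cos(143°))
Δλ₂ = 2.4263 × 1.7986
Δλ₂ = 4.3640 pm

Final wavelength:
λ₂ = 15.6204 + 4.3640 = 19.9845 pm

Total shift: Δλ_total = 4.7204 + 4.3640 = 9.0845 pm

(Intermediate values are shown rounded; full precision is carried through to the final answer.)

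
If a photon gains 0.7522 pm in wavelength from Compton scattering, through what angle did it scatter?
46.37°

From the Compton formula Δλ = λ_C(1 - cos θ), we can solve for θ:

cos θ = 1 - Δλ/λ_C

Given:
- Δλ = 0.7522 pm
- λ_C = h/(m_e·c) ≈ 2.42631024 pm

cos θ = 1 - 0.7522/2.42631024
cos θ = 1 - 0.310018
cos θ = 0.689982

θ = arccos(0.689982)
θ = 46.37°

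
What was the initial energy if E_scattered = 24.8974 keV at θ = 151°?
27.4000 keV

Convert final energy to wavelength (hc ≈ 1239.842 keV·pm):
λ' = hc/E' = 1239.842 / 24.8974 = 49.7981 pm

Calculate the Compton shift:
Δλ = λ_C(1 - cos(151°))
Δλ = 2.4263 × (1 - cos(151°))
Δλ = 4.5484 pm

Initial wavelength:
λ = λ' - Δλ = 49.7981 - 4.5484 = 45.2496 pm

Initial energy:
E = hc/λ = 1239.842 / 45.2496 = 27.4000 keV

(Intermediate values are shown rounded; full precision is carried through to the final answer.)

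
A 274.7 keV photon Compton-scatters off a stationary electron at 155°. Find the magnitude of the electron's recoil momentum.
2.1472e-22 kg·m/s

The electron is initially at rest, so by conservation of momentum:
p⃗_e = p⃗₀ − p⃗'  (incident photon momentum minus scattered photon momentum)

Photon momentum magnitudes (p = h/λ = E/c):
λ₀ = hc/E₀ = 4.5134 pm → p₀ = h/λ₀ = 1.4681e-22 kg·m/s
Δλ = λ_C(1 − cos 155°) = 4.6253 pm
λ' = 9.1387 pm → p' = h/λ' = 7.2505e-23 kg·m/s

The scattered photon makes angle θ = 155° with the incident direction, so by the law of cosines:
|p⃗_e|² = p₀² + p'² − 2p₀p'cos θ
|p⃗_e|² = (1.4681e-22)² + (7.2505e-23)² − 2·1.4681e-22·7.2505e-23·cos(155°)
|p⃗_e| = 2.1472e-22 kg·m/s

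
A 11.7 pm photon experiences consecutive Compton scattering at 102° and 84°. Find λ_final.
16.8035 pm

Apply Compton shift twice:

First scattering at θ₁ = 102°:
Δλ₁ = λ_C(1 - cos(102°))
Δλ₁ = 2.4263 × 1.2079
Δλ₁ = 2.9308 pm

After first scattering:
λ₁ = 11.7 + 2.9308 = 14.6308 pm

Second scattering at θ₂ = 84°:
Δλ₂ = λ_C(1 - cos(84°))
Δλ₂ = 2.4263 × 0.8955
Δλ₂ = 2.1727 pm

Final wavelength:
λ₂ = 14.6308 + 2.1727 = 16.8035 pm

Total shift: Δλ_total = 2.9308 + 2.1727 = 5.1035 pm

(Intermediate values are shown rounded; full precision is carried through to the final answer.)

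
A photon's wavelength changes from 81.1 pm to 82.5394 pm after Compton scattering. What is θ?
66.00°

First find the wavelength shift:
Δλ = λ' - λ = 82.5394 - 81.1 = 1.4394 pm

Using Δλ = λ_C(1 - cos θ), with λ_C = h/(m_e·c) ≈ 2.42631024 pm:
cos θ = 1 - Δλ/λ_C
cos θ = 1 - 1.4394/2.42631024
cos θ = 0.406754

θ = arccos(0.406754)
θ = 66.00°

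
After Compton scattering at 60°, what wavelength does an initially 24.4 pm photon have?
25.6132 pm

Using the Compton formula: λ' = λ + λ_C(1 − cos θ)

For θ = 60°, cos θ = 1/2 (exact) = 0.5000, so:
1 − cos 60° = 1 − (1/2) = 0.5000

Δλ = λ_C × 0.5000 = 2.4263 × 0.5000 = 1.2132 pm

λ' = 24.4 + 1.2132 = 25.6132 pm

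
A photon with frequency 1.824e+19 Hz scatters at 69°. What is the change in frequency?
1.578e+18 Hz (decrease)

Convert frequency to wavelength (c = 299792458 m/s):
λ₀ = c/f₀ = 299792458/1.824e+19 = 1.6435990e-11 m = 16.4360 pm

Calculate Compton shift:
Δλ = λ_C(1 - cos(69°)) = 1.5568 pm

Final wavelength:
λ' = λ₀ + Δλ = 16.4360 + 1.5568 = 17.9928 pm

Final frequency:
f' = c/λ' = 299792458/1.7992788e-11 = 1.6661812e+19 Hz

Frequency shift (decrease):
Δf = f₀ - f' = 1.824e+19 - 1.6661812e+19 = 1.578e+18 Hz

(Intermediate values are shown rounded; full precision is carried through to the final answer.)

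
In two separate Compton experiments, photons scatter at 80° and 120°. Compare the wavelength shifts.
120° produces the larger shift by a factor of 1.815

Calculate both shifts using Δλ = λ_C(1 - cos θ):

For θ₁ = 80°:
Δλ₁ = 2.4263 × (1 - cos(80°))
Δλ₁ = 2.4263 × 0.8264
Δλ₁ = 2.0050 pm

For θ₂ = 120°:
Δλ₂ = 2.4263 × (1 - cos(120°))
Δλ₂ = 2.4263 × 1.5000
Δλ₂ = 3.6395 pm

The 120° angle produces the larger shift.
Ratio: 3.6395/2.0050 = 1.815

(Intermediate values are shown rounded; full precision is carried through to the final answer.)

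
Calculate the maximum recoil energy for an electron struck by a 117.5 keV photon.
37.0141 keV

Maximum energy transfer occurs at θ = 180° (backscattering).

Initial photon: E₀ = 117.5 keV → λ₀ = 10.5518 pm

Maximum Compton shift (at 180°):
Δλ_max = 2λ_C = 2 × 2.4263 = 4.8526 pm

Final wavelength:
λ' = 10.5518 + 4.8526 = 15.4045 pm

Minimum photon energy (maximum energy to electron):
E'_min = hc/λ' = 80.4859 keV

Maximum electron kinetic energy:
K_max = E₀ - E'_min = 117.5000 - 80.4859 = 37.0141 keV

(Intermediate values are shown rounded; full precision is carried through to the final answer.)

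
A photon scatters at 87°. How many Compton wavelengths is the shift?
0.9477 λ_C

The Compton shift formula is:
Δλ = λ_C(1 - cos θ)

Dividing both sides by λ_C:
Δλ/λ_C = 1 - cos θ

For θ = 87°:
Δλ/λ_C = 1 - cos(87°)
Δλ/λ_C = 1 - 0.0523
Δλ/λ_C = 0.9477

This means the shift is 0.9477 × λ_C = 2.2993 pm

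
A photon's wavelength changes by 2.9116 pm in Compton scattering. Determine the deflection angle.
101.54°

From the Compton formula Δλ = λ_C(1 - cos θ), we can solve for θ:

cos θ = 1 - Δλ/λ_C

Given:
- Δλ = 2.9116 pm
- λ_C = h/(m_e·c) ≈ 2.42631024 pm

cos θ = 1 - 2.9116/2.42631024
cos θ = 1 - 1.200011
cos θ = -0.200011

θ = arccos(-0.200011)
θ = 101.54°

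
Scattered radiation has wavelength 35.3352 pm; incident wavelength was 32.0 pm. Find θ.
112.00°

First find the wavelength shift:
Δλ = λ' - λ = 35.3352 - 32.0 = 3.3352 pm

Using Δλ = λ_C(1 - cos θ), with λ_C = h/(m_e·c) ≈ 2.42631024 pm:
cos θ = 1 - Δλ/λ_C
cos θ = 1 - 3.3352/2.42631024
cos θ = -0.374598

θ = arccos(-0.374598)
θ = 112.00°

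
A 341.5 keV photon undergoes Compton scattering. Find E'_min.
146.1527 keV (at θ = 180°)

The scattered photon has minimum energy when its wavelength is maximum, i.e., when the Compton shift Δλ = λ_C(1 − cos θ) is maximum. This occurs at θ = 180° (backscattering), giving Δλ_max = 2λ_C = 4.8526 pm.

Initial wavelength: λ₀ = hc/E₀ = 3.6306 pm
Maximum final wavelength: λ'_max = λ₀ + 2λ_C = 3.6306 + 4.8526 = 8.4832 pm
Minimum final energy: E'_min = hc/λ'_max = 146.1527 keV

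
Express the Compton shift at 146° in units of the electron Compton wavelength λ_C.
1.8290 λ_C

The Compton shift formula is:
Δλ = λ_C(1 - cos θ)

Dividing both sides by λ_C:
Δλ/λ_C = 1 - cos θ

For θ = 146°:
Δλ/λ_C = 1 - cos(146°)
Δλ/λ_C = 1 - -0.8290
Δλ/λ_C = 1.8290

This means the shift is 1.8290 × λ_C = 4.4378 pm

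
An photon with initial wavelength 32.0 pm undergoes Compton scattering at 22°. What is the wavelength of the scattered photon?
32.1767 pm

Using the Compton scattering formula:
λ' = λ + Δλ = λ + λ_C(1 - cos θ)

Given:
- Initial wavelength λ = 32.0 pm
- Scattering angle θ = 22°
- Compton wavelength λ_C ≈ 2.4263 pm

Calculate the shift:
Δλ = 2.4263 × (1 - cos(22°))
Δλ = 2.4263 × 0.0728
Δλ = 0.1767 pm

Final wavelength:
λ' = 32.0 + 0.1767 = 32.1767 pm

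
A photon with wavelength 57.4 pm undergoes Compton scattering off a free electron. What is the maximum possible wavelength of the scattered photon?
62.2526 pm (at θ = 180°)

The Compton shift is Δλ = λ_C(1 − cos θ).

Since cos θ ranges from −1 to 1, the factor (1 − cos θ) ranges from 0 to 2; the maximum shift occurs at θ = 180° (backscattering):
Δλ_max = 2λ_C = 2 × 2.4263 pm = 4.8526 pm

Maximum scattered wavelength:
λ'_max = λ₀ + Δλ_max = 57.4 + 4.8526 = 62.2526 pm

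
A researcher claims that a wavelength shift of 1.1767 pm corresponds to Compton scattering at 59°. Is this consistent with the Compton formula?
Yes, consistent

Calculate the expected shift for θ = 59°:

Δλ_expected = λ_C(1 - cos(59°))
Δλ_expected = 2.4263 × (1 - cos(59°))
Δλ_expected = 2.4263 × 0.4850
Δλ_expected = 1.1767 pm

Given shift: 1.1767 pm
Expected shift: 1.1767 pm
Difference: 0.0000 pm

The values match. This is consistent with Compton scattering at the stated angle.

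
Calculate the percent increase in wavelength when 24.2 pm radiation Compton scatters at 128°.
16.1987%

Calculate the Compton shift:
Δλ = λ_C(1 - cos(128°))
Δλ = 2.4263 × (1 - cos(128°))
Δλ = 2.4263 × 1.6157
Δλ = 3.9201 pm

Percentage change:
(Δλ/λ₀) × 100 = (3.9201/24.2) × 100
= 16.1987%

(Intermediate values are shown rounded; full precision is carried through to the final answer.)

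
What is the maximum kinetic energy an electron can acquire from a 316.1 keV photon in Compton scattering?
174.8063 keV

Maximum energy transfer occurs at θ = 180° (backscattering).

Initial photon: E₀ = 316.1 keV → λ₀ = 3.9223 pm

Maximum Compton shift (at 180°):
Δλ_max = 2λ_C = 2 × 2.4263 = 4.8526 pm

Final wavelength:
λ' = 3.9223 + 4.8526 = 8.7749 pm

Minimum photon energy (maximum energy to electron):
E'_min = hc/λ' = 141.2937 keV

Maximum electron kinetic energy:
K_max = E₀ - E'_min = 316.1000 - 141.2937 = 174.8063 keV

(Intermediate values are shown rounded; full precision is carried through to the final answer.)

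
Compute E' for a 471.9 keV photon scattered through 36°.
401.1493 keV

First convert energy to wavelength:
λ = hc/E, with hc ≈ 1239.842 keV·pm (i.e. 1239.842 eV·nm)

For E = 471.9 keV = 471900 eV:
λ = 1239.842 keV·pm / 471.9 keV
λ = 2.6273 pm

Calculate the Compton shift:
Δλ = λ_C(1 - cos(36°)) = 2.4263 × 0.1910
Δλ = 0.4634 pm

Final wavelength:
λ' = 2.6273 + 0.4634 = 3.0907 pm

Final energy:
E' = hc/λ' = 1239.842 / 3.0907 = 401.1493 keV

(Intermediate values are shown rounded; full precision is carried through to the final answer.)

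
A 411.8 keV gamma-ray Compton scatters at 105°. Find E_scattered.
204.4233 keV

First convert energy to wavelength:
λ = hc/E, with hc ≈ 1239.842 keV·pm (i.e. 1239.842 eV·nm)

For E = 411.8 keV = 411800 eV:
λ = 1239.842 keV·pm / 411.8 keV
λ = 3.0108 pm

Calculate the Compton shift:
Δλ = λ_C(1 - cos(105°)) = 2.4263 × 1.2588
Δλ = 3.0543 pm

Final wavelength:
λ' = 3.0108 + 3.0543 = 6.0651 pm

Final energy:
E' = hc/λ' = 1239.842 / 6.0651 = 204.4233 keV

(Intermediate values are shown rounded; full precision is carried through to the final answer.)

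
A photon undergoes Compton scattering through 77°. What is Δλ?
1.8805 pm

Using the Compton scattering formula:
Δλ = λ_C(1 - cos θ)

where λ_C = h/(m_e·c) ≈ 2.4263 pm is the Compton wavelength of an electron.

For θ = 77°:
cos(77°) = 0.2250
1 - cos(77°) = 0.7750

Δλ = 2.4263 × 0.7750
Δλ = 1.8805 pm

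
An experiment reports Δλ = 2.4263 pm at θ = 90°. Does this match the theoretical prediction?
Yes, consistent

Calculate the expected shift for θ = 90°:

Δλ_expected = λ_C(1 - cos(90°))
Δλ_expected = 2.4263 × (1 - cos(90°))
Δλ_expected = 2.4263 × 1.0000
Δλ_expected = 2.4263 pm

Given shift: 2.4263 pm
Expected shift: 2.4263 pm
Difference: 0.0000 pm

The values match. This is consistent with Compton scattering at the stated angle.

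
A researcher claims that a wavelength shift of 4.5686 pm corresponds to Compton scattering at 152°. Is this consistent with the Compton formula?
Yes, consistent

Calculate the expected shift for θ = 152°:

Δλ_expected = λ_C(1 - cos(152°))
Δλ_expected = 2.4263 × (1 - cos(152°))
Δλ_expected = 2.4263 × 1.8829
Δλ_expected = 4.5686 pm

Given shift: 4.5686 pm
Expected shift: 4.5686 pm
Difference: 0.0000 pm

The values match. This is consistent with Compton scattering at the stated angle.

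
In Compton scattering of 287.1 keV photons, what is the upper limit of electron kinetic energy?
151.9102 keV

Maximum energy transfer occurs at θ = 180° (backscattering).

Initial photon: E₀ = 287.1 keV → λ₀ = 4.3185 pm

Maximum Compton shift (at 180°):
Δλ_max = 2λ_C = 2 × 2.4263 = 4.8526 pm

Final wavelength:
λ' = 4.3185 + 4.8526 = 9.1711 pm

Minimum photon energy (maximum energy to electron):
E'_min = hc/λ' = 135.1898 keV

Maximum electron kinetic energy:
K_max = E₀ - E'_min = 287.1000 - 135.1898 = 151.9102 keV

(Intermediate values are shown rounded; full precision is carried through to the final answer.)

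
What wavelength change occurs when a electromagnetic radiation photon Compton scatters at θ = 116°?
3.4899 pm

Using the Compton scattering formula:
Δλ = λ_C(1 - cos θ)

where λ_C = h/(m_e·c) ≈ 2.4263 pm is the Compton wavelength of an electron.

For θ = 116°:
cos(116°) = -0.4384
1 - cos(116°) = 1.4384

Δλ = 2.4263 × 1.4384
Δλ = 3.4899 pm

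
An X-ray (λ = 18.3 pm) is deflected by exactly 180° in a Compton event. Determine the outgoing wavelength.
23.1526 pm

Using the Compton formula: λ' = λ + λ_C(1 − cos θ)

For θ = 180°, cos θ = -1 (exact) = -1.0000, so:
1 − cos 180° = 1 − (-1) = 2.0000

Δλ = λ_C × 2.0000 = 2.4263 × 2.0000 = 4.8526 pm

λ' = 18.3 + 4.8526 = 23.1526 pm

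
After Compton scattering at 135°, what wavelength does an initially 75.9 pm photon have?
80.0420 pm

Using the Compton formula: λ' = λ + λ_C(1 − cos θ)

For θ = 135°, cos θ = -√2/2 (exact) ≈ -0.7071, so:
1 − cos 135° = 1 − (-√2/2) ≈ 1.7071

Δλ = λ_C × 1.7071 = 2.4263 × 1.7071 = 4.1420 pm

λ' = 75.9 + 4.1420 = 80.0420 pm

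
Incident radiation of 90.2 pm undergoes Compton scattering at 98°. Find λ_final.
92.9640 pm

Using the Compton scattering formula:
λ' = λ + Δλ = λ + λ_C(1 - cos θ)

Given:
- Initial wavelength λ = 90.2 pm
- Scattering angle θ = 98°
- Compton wavelength λ_C ≈ 2.4263 pm

Calculate the shift:
Δλ = 2.4263 × (1 - cos(98°))
Δλ = 2.4263 × 1.1392
Δλ = 2.7640 pm

Final wavelength:
λ' = 90.2 + 2.7640 = 92.9640 pm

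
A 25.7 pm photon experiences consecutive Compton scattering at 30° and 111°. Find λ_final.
29.3209 pm

Apply Compton shift twice:

First scattering at θ₁ = 30°:
Δλ₁ = λ_C(1 - cos(30°))
Δλ₁ = 2.4263 × 0.1340
Δλ₁ = 0.3251 pm

After first scattering:
λ₁ = 25.7 + 0.3251 = 26.0251 pm

Second scattering at θ₂ = 111°:
Δλ₂ = λ_C(1 - cos(111°))
Δλ₂ = 2.4263 × 1.3584
Δλ₂ = 3.2958 pm

Final wavelength:
λ₂ = 26.0251 + 3.2958 = 29.3209 pm

Total shift: Δλ_total = 0.3251 + 3.2958 = 3.6209 pm

(Intermediate values are shown rounded; full precision is carried through to the final answer.)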